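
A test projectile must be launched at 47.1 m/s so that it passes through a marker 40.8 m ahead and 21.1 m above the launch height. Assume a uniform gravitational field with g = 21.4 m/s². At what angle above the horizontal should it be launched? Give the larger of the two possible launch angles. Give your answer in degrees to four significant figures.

76.68°

Trajectory: y = x tanθ − g x² (1 + tan²θ)/(2v₀²). With x = 40.8, y = 21.1, v₀ = 47.1, g = 21.4:
8.029 tan²θ − 40.8 tanθ + (29.13) = 0.
tanθ = [40.8 ± √(40.8² − 4 × 8.029 × (29.13))] / (2 × 8.029) = (40.8 ± 27.00) / 16.06, giving tanθ = 0.8592 or 4.222.
θ = 40.67° or 76.68°; the larger is 76.68°.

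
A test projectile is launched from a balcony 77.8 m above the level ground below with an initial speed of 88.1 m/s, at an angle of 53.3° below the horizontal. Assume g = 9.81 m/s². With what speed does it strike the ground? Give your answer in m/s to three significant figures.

96.4 m/s

Resolve: vₓ = 88.10 cos 53.3° = 52.65 m/s and v_y0 = −70.64 m/s (downward).
With up positive and y = 0 at the ground: y(t) = 77.8 + (−70.64) t − 4.905 t². Setting y = 0 and taking the positive root: t = [−70.64 + √(70.64² + 2·9.81·77.8)] / 9.81 = (−70.64 + 80.72) / 9.81 = 1.028 s.
Vertical velocity at impact: v_y = v_y0 − g t = −70.64 − 9.81 × 1.028 = −80.72 m/s.
Speed: |v| = √(vₓ² + v_y²) = √(52.65² + 80.72²) = 96.37 m/s.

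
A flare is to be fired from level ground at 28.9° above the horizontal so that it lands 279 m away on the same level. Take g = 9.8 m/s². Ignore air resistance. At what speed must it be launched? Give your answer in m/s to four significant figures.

56.84 m/s

Level-ground range: R = v₀² sin(2θ)/g, so v₀ = √(gR / sin 2θ).
v₀ = √(9.80 × 279 / sin 57.80°) = √(2734 / 0.8462) = √3231.2 = 56.84 m/s.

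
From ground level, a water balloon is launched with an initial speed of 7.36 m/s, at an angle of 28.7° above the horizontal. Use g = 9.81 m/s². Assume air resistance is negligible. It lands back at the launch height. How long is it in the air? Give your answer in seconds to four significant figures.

Horizontal component vₓ = 7.360 cos 28.7° = 6.456 m/s; vertical v_y0 = 7.360 sin 28.7° = 3.534 m/s.
It returns to y = 0 when t = 2 v_y0 / g = 2(3.534)/9.81 = 0.7206 s.

0.7206 s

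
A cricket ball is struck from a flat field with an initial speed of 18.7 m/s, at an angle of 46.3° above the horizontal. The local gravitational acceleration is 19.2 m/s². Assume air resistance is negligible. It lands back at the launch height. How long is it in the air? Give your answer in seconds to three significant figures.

1.41 s

Components: vₓ = 18.70 cos 46.3° = 12.92 m/s, v_y0 = 18.70 sin 46.3° = 13.52 m/s.
Landing at launch height ⇒ T = 2 v_y0 / g = 2 × 13.52 / 19.2 = 1.408 s.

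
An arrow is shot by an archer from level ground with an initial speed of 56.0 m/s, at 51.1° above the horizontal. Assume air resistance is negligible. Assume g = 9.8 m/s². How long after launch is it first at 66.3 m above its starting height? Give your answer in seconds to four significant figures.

1.948 s

Components: vₓ = 56.00 cos 51.1° = 35.17 m/s, v_y0 = 56.00 sin 51.1° = 43.58 m/s.
Height y(t) = 43.58 t − 4.900 t² = 66.3 gives 4.900 t² − 43.58 t + 66.3 = 0.
t = [43.58 ± √(43.58² − 2·9.80·66.3)] / 9.80 = (43.58 ± 24.49) / 9.80, so t = 1.948 s or t = 6.946 s.
The first (ascending) time is 1.948 s.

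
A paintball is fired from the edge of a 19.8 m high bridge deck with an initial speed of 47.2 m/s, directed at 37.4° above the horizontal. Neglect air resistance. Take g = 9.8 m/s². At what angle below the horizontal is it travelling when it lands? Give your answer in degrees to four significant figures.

Horizontal component vₓ = 47.20 cos 37.4° = 37.50 m/s; vertical v_y0 = 47.20 sin 37.4° = 28.67 m/s.
With up positive and y = 0 at the ground: y(t) = 19.8 + (28.67) t − 4.900 t². Setting y = 0 and taking the positive root: t = [28.67 + √(28.67² + 2·9.80·19.8)] / 9.80 = (28.67 + 34.78) / 9.80 = 6.475 s.
At impact: v_y = v_y0 − g t = −34.78 m/s; vₓ = 37.50 m/s.
Angle below horizontal: arctan(|v_y|/vₓ) = arctan(34.78/37.50) = 42.85°.

42.85°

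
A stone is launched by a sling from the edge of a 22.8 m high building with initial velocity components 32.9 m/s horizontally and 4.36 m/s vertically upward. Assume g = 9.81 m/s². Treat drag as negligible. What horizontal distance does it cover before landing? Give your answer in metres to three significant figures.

87.0 m

Vertical motion (up positive, ground at y = 0): 4.905 t² − (4.360) t − 22.8 = 0, so t = (4.360 + √(4.360² + 2·9.81·22.8)) / 9.81 = (4.360 + 21.60) / 9.81 = 2.646 s.
Horizontal distance: R = vₓ t = 32.90 × 2.646 = 87.05 m.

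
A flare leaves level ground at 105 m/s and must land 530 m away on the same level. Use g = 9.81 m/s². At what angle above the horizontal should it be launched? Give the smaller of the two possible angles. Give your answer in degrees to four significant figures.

Level-ground range R = v₀² sin(2θ)/g ⇒ sin(2θ) = gR/v₀² = 9.81 × 530 / 105² = 0.4716.
2θ = 28.14° or 180° − 28.14° = 151.9°, so θ = 14.07° or 75.93°.
The smaller angle is 14.07°.

14.07°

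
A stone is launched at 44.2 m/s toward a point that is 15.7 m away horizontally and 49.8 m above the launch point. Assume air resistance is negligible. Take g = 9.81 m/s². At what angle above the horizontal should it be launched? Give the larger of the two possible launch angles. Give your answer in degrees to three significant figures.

Trajectory: y = x tanθ − g x² (1 + tan²θ)/(2v₀²). With x = 15.7, y = 49.8, v₀ = 44.2, g = 9.81:
0.6189 tan²θ − 15.7 tanθ + (50.42) = 0.
tanθ = [15.7 ± √(15.7² − 4 × 0.6189 × (50.42))] / (2 × 0.6189) = (15.7 ± 11.03) / 1.238, giving tanθ = 3.772 or 21.60.
θ = 75.15° or 87.35°; the larger is 87.35°.

87.3°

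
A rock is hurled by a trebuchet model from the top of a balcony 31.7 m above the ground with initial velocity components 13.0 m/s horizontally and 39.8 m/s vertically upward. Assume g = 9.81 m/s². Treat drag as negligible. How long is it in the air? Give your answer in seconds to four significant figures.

With up positive and y = 0 at the ground: y(t) = 31.7 + (39.80) t − 4.905 t². Setting y = 0 and taking the positive root: t = [39.80 + √(39.80² + 2·9.81·31.7)] / 9.81 = (39.80 + 46.97) / 9.81 = 8.845 s.

8.845 s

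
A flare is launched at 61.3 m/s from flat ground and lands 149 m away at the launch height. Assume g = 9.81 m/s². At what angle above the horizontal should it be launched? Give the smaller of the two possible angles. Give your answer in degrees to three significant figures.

11.4°

Level-ground range R = v₀² sin(2θ)/g ⇒ sin(2θ) = gR/v₀² = 9.81 × 149 / 61.3² = 0.3890.
2θ = 22.89° or 180° − 22.89° = 157.1°, so θ = 11.45° or 78.55°.
The smaller angle is 11.45°.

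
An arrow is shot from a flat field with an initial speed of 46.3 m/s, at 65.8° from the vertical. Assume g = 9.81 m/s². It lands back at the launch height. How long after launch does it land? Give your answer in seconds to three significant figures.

3.87 s

vₓ = 46.30 sin 65.8° = 42.23 m/s; v_y0 = 46.30 cos 65.8° = 18.98 m/s.
Time of flight on level ground: T = 2 v_y0 / g = 2 × 18.98 / 9.81 = 3.869 s.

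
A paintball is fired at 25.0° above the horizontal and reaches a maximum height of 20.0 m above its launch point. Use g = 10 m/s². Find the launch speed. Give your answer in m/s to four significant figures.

47.32 m/s

At the peak v_y = 0, so v_y0 = √(2gH) = √(2 × 10.0 × 20.0) = 20.00 m/s.
v_y0 = v₀ sin θ ⇒ v₀ = 20.00 / sin 25.0° = 47.32 m/s.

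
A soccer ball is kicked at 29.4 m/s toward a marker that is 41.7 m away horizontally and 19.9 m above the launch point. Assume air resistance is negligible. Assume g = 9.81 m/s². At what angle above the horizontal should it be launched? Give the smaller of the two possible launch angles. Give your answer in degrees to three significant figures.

42.3°

Trajectory: y = x tanθ − g x² (1 + tan²θ)/(2v₀²). With x = 41.7, y = 19.9, v₀ = 29.4, g = 9.81:
9.868 tan²θ − 41.7 tanθ + (29.77) = 0.
tanθ = [41.7 ± √(41.7² − 4 × 9.868 × (29.77))] / (2 × 9.868) = (41.7 ± 23.75) / 19.74, giving tanθ = 0.9097 or 3.316.
θ = 42.29° or 73.22°; the smaller is 42.29°.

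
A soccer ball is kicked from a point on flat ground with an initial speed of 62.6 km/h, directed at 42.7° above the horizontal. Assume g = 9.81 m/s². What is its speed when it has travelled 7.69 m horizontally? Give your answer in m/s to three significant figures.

14.1 m/s

Convert: 62.6 km/h = 62.6/3.6 = 17.39 m/s.
Horizontal component vₓ = 17.39 cos 42.7° = 12.78 m/s; vertical v_y0 = 17.39 sin 42.7° = 11.79 m/s.
At x = 7.69 m, t = x/vₓ = 7.69/12.78 = 0.6018 s.
Vertical velocity there: v_y = v_y0 − g t = 11.79 − 9.81 × 0.6018 = 5.889 m/s.
Speed: √(vₓ² + v_y²) = √(12.78² + 5.889²) = 14.07 m/s.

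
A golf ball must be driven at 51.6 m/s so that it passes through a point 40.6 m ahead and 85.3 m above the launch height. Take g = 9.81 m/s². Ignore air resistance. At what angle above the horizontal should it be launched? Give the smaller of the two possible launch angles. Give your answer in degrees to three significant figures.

Trajectory: y = x tanθ − g x² (1 + tan²θ)/(2v₀²). With x = 40.6, y = 85.3, v₀ = 51.6, g = 9.81:
3.037 tan²θ − 40.6 tanθ + (88.34) = 0.
tanθ = [40.6 ± √(40.6² − 4 × 3.037 × (88.34))] / (2 × 3.037) = (40.6 ± 23.99) / 6.073, giving tanθ = 2.735 or 10.63.
θ = 69.92° or 84.63°; the smaller is 69.92°.

69.9°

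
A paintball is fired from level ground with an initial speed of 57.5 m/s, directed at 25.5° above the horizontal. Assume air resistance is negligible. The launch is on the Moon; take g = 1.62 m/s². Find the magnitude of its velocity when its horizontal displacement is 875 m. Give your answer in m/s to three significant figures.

Resolve: vₓ = 57.50 cos 25.5° = 51.90 m/s and v_y0 = 57.50 sin 25.5° = 24.75 m/s.
At x = 875 m, t = x/vₓ = 875/51.90 = 16.86 s.
Vertical velocity there: v_y = v_y0 − g t = 24.75 − 1.62 × 16.86 = −2.558 m/s.
Speed: √(vₓ² + v_y²) = √(51.90² + 2.558²) = 51.96 m/s.

52.0 m/s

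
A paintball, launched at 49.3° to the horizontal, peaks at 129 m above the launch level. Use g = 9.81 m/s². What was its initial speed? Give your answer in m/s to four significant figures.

66.36 m/s

At the peak v_y = 0, so v_y0 = √(2gH) = √(2 × 9.81 × 129) = 50.31 m/s.
v_y0 = v₀ sin θ ⇒ v₀ = 50.31 / sin 49.3° = 66.36 m/s.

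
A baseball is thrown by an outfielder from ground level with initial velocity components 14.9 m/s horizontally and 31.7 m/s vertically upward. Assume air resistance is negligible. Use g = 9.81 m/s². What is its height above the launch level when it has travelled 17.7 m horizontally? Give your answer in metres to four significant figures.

30.74 m

Time to reach x = 17.7 m: t = x/vₓ = 17.7/14.90 = 1.188 s.
Height: y = v_y0 t − ½ g t² = 31.70 × 1.188 − 4.905 × 1.188² = 37.66 − 6.922 = 30.74 m.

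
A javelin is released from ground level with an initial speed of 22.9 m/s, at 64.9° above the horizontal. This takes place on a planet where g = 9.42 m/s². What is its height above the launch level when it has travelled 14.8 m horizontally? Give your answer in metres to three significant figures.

vₓ = 22.90 cos 64.9° = 9.714 m/s; v_y0 = 22.90 sin 64.9° = 20.74 m/s.
Time to reach x = 14.8 m: t = x/vₓ = 14.8/9.714 = 1.524 s.
Height: y = v_y0 t − ½ g t² = 20.74 × 1.524 − 4.710 × 1.524² = 31.59 − 10.93 = 20.66 m.

20.7 m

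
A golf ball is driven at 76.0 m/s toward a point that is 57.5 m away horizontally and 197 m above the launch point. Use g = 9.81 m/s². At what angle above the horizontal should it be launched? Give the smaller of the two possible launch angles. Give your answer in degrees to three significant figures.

77.3°

Trajectory: y = x tanθ − g x² (1 + tan²θ)/(2v₀²). With x = 57.5, y = 197, v₀ = 76.0, g = 9.81:
2.808 tan²θ − 57.5 tanθ + (199.8) = 0.
tanθ = [57.5 ± √(57.5² − 4 × 2.808 × (199.8))] / (2 × 2.808) = (57.5 ± 32.59) / 5.615, giving tanθ = 4.436 or 16.04.
θ = 77.30° or 86.43°; the smaller is 77.30°.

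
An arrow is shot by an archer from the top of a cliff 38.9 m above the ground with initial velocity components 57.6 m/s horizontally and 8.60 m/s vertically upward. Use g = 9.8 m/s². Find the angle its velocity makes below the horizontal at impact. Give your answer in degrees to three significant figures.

With up positive and y = 0 at the ground: y(t) = 38.9 + (8.600) t − 4.900 t². Setting y = 0 and taking the positive root: t = [8.600 + √(8.600² + 2·9.80·38.9)] / 9.80 = (8.600 + 28.92) / 9.80 = 3.829 s.
At impact: v_y = v_y0 − g t = −28.92 m/s; vₓ = 57.60 m/s.
Angle below horizontal: arctan(|v_y|/vₓ) = arctan(28.92/57.60) = 26.66°.

26.7°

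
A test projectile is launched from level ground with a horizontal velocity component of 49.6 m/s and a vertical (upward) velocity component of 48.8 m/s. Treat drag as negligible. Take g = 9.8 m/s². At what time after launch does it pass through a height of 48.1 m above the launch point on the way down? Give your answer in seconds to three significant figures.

Require v_y0 t − ½ g t² = 48.1, i.e. 4.900 t² − 48.80 t + 48.1 = 0.
Quadratic formula: t = (48.80 ± √1438.7) / 9.80 = (48.80 ± 37.93) / 9.80 → t = 1.109 s or 8.850 s.
The descending-branch root is 8.850 s.

8.85 s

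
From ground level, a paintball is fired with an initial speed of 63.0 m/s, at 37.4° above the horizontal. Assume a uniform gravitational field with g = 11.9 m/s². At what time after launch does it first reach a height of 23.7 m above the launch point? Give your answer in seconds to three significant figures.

Horizontal component vₓ = 63.00 cos 37.4° = 50.05 m/s; vertical v_y0 = 63.00 sin 37.4° = 38.26 m/s.
Height y(t) = 38.26 t − 5.950 t² = 23.7 gives 5.950 t² − 38.26 t + 23.7 = 0.
t = [38.26 ± √(38.26² − 2·11.9·23.7)] / 11.9 = (38.26 ± 30.00) / 11.9, so t = 0.6943 s or t = 5.737 s.
The first (ascending) time is 0.6943 s.

0.694 s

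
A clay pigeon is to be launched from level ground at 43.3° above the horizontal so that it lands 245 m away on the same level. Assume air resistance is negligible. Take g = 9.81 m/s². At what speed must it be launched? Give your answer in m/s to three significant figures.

On level ground R = v₀² sin 2θ / g ⇒ v₀ = √(gR / sin 2θ).
v₀ = √(9.81 × 245 / sin 86.60°) = √(2403 / 0.9982) = √2407.7 = 49.07 m/s.

49.1 m/s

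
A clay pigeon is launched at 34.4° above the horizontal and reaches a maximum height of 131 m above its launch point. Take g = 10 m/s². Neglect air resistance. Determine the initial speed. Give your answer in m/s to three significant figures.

90.6 m/s

At the peak v_y = 0, so v_y0 = √(2gH) = √(2 × 10.0 × 131) = 51.19 m/s.
v_y0 = v₀ sin θ ⇒ v₀ = 51.19 / sin 34.4° = 90.60 m/s.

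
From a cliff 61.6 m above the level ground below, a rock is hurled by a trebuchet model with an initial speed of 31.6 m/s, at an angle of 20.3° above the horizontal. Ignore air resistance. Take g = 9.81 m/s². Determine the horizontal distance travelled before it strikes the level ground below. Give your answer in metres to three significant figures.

143 m

Resolve: vₓ = 31.60 cos 20.3° = 29.64 m/s and v_y0 = 31.60 sin 20.3° = 10.96 m/s.
With up positive and y = 0 at the ground: y(t) = 61.6 + (10.96) t − 4.905 t². Setting y = 0 and taking the positive root: t = [10.96 + √(10.96² + 2·9.81·61.6)] / 9.81 = (10.96 + 36.45) / 9.81 = 4.833 s.
Horizontal distance: R = vₓ t = 29.64 × 4.833 = 143.2 m.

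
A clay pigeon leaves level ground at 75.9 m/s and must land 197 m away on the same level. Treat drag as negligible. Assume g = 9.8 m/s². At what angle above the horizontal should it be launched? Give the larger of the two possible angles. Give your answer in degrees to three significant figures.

80.2°

R = v₀² sin 2θ / g gives sin 2θ = gR/v₀² = 9.80·197/75.9² = 0.3351.
2θ = 19.58° or 180° − 19.58° = 160.4°, so θ = 9.790° or 80.21°.
The larger angle is 80.21°.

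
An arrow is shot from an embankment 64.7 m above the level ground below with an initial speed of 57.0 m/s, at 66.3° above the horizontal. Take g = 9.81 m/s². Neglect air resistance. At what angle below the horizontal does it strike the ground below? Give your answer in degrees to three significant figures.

70.1°

vₓ = 57.00 cos 66.3° = 22.91 m/s; v_y0 = 57.00 sin 66.3° = 52.19 m/s.
With up positive and y = 0 at the ground: y(t) = 64.7 + (52.19) t − 4.905 t². Setting y = 0 and taking the positive root: t = [52.19 + √(52.19² + 2·9.81·64.7)] / 9.81 = (52.19 + 63.19) / 9.81 = 11.76 s.
At impact: v_y = v_y0 − g t = −63.19 m/s; vₓ = 22.91 m/s.
Angle below horizontal: arctan(|v_y|/vₓ) = arctan(63.19/22.91) = 70.07°.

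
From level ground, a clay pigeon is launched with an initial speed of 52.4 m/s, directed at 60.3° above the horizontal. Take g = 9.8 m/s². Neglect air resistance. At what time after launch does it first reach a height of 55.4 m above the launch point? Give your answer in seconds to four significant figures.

Horizontal component vₓ = 52.40 cos 60.3° = 25.96 m/s; vertical v_y0 = 52.40 sin 60.3° = 45.52 m/s.
Set y = v_y0 t − ½ g t² = 55.4: 4.900 t² − 45.52 t + 55.4 = 0.
Quadratic formula: t = (45.52 ± √985.89) / 9.80 = (45.52 ± 31.40) / 9.80 → t = 1.441 s or 7.848 s.
The first (ascending) time is 1.441 s.

1.441 s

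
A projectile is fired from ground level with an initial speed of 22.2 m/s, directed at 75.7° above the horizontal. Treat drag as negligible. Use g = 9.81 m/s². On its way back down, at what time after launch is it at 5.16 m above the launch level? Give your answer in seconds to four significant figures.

4.131 s

Components: vₓ = 22.20 cos 75.7° = 5.483 m/s, v_y0 = 22.20 sin 75.7° = 21.51 m/s.
Height y(t) = 21.51 t − 4.905 t² = 5.16 gives 4.905 t² − 21.51 t + 5.16 = 0.
Quadratic formula: t = (21.51 ± √361.53) / 9.81 = (21.51 ± 19.01) / 9.81 → t = 0.2547 s or 4.131 s.
The descending-branch root is 4.131 s.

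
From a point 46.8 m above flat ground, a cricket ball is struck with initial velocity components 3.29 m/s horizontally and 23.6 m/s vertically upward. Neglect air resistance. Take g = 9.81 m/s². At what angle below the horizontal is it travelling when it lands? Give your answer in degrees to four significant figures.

The projectile lands when y = 46.8 + (23.60) t − ½·9.81·t² = 0. Positive root: t = (23.60 + √(23.60² + 2·9.81·46.8)) / 9.81 = (23.60 + 38.41) / 9.81 = 6.321 s.
At impact: v_y = v_y0 − g t = −38.41 m/s; vₓ = 3.290 m/s.
Angle below horizontal: arctan(|v_y|/vₓ) = arctan(38.41/3.290) = 85.10°.

85.10°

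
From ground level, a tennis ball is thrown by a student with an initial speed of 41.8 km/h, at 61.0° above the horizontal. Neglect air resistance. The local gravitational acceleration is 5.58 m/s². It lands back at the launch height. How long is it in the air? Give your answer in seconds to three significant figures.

Convert: 41.8 km/h = 41.8/3.6 = 11.61 m/s.
Resolve: vₓ = 11.61 cos 61.0° = 5.629 m/s and v_y0 = 11.61 sin 61.0° = 10.16 m/s.
Landing at launch height ⇒ T = 2 v_y0 / g = 2 × 10.16 / 5.58 = 3.640 s.

3.64 s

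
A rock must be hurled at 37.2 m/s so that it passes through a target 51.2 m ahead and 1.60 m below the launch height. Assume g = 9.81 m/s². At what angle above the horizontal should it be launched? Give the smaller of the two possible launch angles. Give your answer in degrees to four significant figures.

8.786°

Trajectory: y = x tanθ − g x² (1 + tan²θ)/(2v₀²). With x = 51.2, y = −1.60, v₀ = 37.2, g = 9.81:
9.292 tan²θ − 51.2 tanθ + (7.692) = 0.
tanθ = [51.2 ± √(51.2² − 4 × 9.292 × (7.692))] / (2 × 9.292) = (51.2 ± 48.33) / 18.58, giving tanθ = 0.1546 or 5.356.
θ = 8.786° or 79.42°; the smaller is 8.786°.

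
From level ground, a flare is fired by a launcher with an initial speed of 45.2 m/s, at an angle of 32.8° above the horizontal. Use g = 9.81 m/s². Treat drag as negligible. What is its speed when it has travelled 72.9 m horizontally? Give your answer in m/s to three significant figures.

Horizontal component vₓ = 45.20 cos 32.8° = 37.99 m/s; vertical v_y0 = 45.20 sin 32.8° = 24.49 m/s.
x = vₓ t ⇒ t = 72.9/37.99 = 1.919 s.
Vertical velocity there: v_y = v_y0 − g t = 24.49 − 9.81 × 1.919 = 5.662 m/s.
Speed: √(vₓ² + v_y²) = √(37.99² + 5.662²) = 38.41 m/s.

38.4 m/s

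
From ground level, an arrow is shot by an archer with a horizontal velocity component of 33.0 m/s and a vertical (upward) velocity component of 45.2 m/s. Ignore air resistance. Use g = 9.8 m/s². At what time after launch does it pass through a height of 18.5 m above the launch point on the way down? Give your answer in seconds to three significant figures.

8.80 s

Require v_y0 t − ½ g t² = 18.5, i.e. 4.900 t² − 45.20 t + 18.5 = 0.
Quadratic formula: t = (45.20 ± √1680.4) / 9.80 = (45.20 ± 40.99) / 9.80 → t = 0.4293 s or 8.795 s.
The descending-branch root is 8.795 s.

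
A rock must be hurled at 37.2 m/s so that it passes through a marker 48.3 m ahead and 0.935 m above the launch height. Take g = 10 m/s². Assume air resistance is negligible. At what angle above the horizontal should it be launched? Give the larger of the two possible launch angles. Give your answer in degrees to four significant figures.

Trajectory: y = x tanθ − g x² (1 + tan²θ)/(2v₀²). With x = 48.3, y = 0.935, v₀ = 37.2, g = 10.0:
8.429 tan²θ − 48.3 tanθ + (9.364) = 0.
tanθ = [48.3 ± √(48.3² − 4 × 8.429 × (9.364))] / (2 × 8.429) = (48.3 ± 44.91) / 16.86, giving tanθ = 0.2009 or 5.529.
θ = 11.36° or 79.75°; the larger is 79.75°.

79.75°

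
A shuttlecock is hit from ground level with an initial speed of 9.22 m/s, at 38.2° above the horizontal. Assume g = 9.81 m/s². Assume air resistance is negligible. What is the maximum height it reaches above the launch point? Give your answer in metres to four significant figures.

1.657 m

Components: vₓ = 9.220 cos 38.2° = 7.246 m/s, v_y0 = 9.220 sin 38.2° = 5.702 m/s.
At the apex v_y = 0, so H = v_y0²/(2g) = 5.702²/19.62 = 1.657 m.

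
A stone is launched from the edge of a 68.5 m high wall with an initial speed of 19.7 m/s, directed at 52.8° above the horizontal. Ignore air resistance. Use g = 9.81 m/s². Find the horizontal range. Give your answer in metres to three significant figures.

67.5 m

Horizontal component vₓ = 19.70 cos 52.8° = 11.91 m/s; vertical v_y0 = 19.70 sin 52.8° = 15.69 m/s.
The projectile lands when y = 68.5 + (15.69) t − ½·9.81·t² = 0. Positive root: t = (15.69 + √(15.69² + 2·9.81·68.5)) / 9.81 = (15.69 + 39.88) / 9.81 = 5.665 s.
Horizontal distance: R = vₓ t = 11.91 × 5.665 = 67.47 m.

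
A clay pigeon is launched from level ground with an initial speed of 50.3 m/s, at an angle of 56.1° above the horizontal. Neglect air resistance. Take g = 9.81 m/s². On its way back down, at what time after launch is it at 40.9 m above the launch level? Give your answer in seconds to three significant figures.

vₓ = 50.30 cos 56.1° = 28.05 m/s; v_y0 = 50.30 sin 56.1° = 41.75 m/s.
Set y = v_y0 t − ½ g t² = 40.9: 4.905 t² − 41.75 t + 40.9 = 0.
Quadratic formula: t = (41.75 ± √940.57) / 9.81 = (41.75 ± 30.67) / 9.81 → t = 1.130 s or 7.382 s.
The descending-branch root is 7.382 s.

7.38 s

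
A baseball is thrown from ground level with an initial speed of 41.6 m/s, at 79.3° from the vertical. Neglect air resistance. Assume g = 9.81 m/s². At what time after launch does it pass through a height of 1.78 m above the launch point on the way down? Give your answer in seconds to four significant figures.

1.294 s

Components: vₓ = 41.60 sin 79.3° = 40.88 m/s, v_y0 = 41.60 cos 79.3° = 7.724 m/s.
Height y(t) = 7.724 t − 4.905 t² = 1.78 gives 4.905 t² − 7.724 t + 1.78 = 0.
t = [7.724 ± √(7.724² − 2·9.81·1.78)] / 9.81 = (7.724 ± 4.973) / 9.81, so t = 0.2804 s or t = 1.294 s.
The descending-branch root is 1.294 s.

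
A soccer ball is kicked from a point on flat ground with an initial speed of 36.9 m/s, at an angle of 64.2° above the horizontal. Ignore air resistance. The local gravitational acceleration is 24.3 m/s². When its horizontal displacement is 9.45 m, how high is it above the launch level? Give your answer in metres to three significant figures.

Components: vₓ = 36.90 cos 64.2° = 16.06 m/s, v_y0 = 36.90 sin 64.2° = 33.22 m/s.
x = vₓ t ⇒ t = 9.45/16.06 = 0.5884 s.
Height: y = v_y0 t − ½ g t² = 33.22 × 0.5884 − 12.15 × 0.5884² = 19.55 − 4.207 = 15.34 m.

15.3 m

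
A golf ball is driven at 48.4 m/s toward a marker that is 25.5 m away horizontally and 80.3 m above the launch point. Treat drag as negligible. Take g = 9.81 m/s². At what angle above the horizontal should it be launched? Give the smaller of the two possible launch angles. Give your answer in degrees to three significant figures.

76.3°

Trajectory: y = x tanθ − g x² (1 + tan²θ)/(2v₀²). With x = 25.5, y = 80.3, v₀ = 48.4, g = 9.81:
1.362 tan²θ − 25.5 tanθ + (81.66) = 0.
tanθ = [25.5 ± √(25.5² − 4 × 1.362 × (81.66))] / (2 × 1.362) = (25.5 ± 14.34) / 2.723, giving tanθ = 4.100 or 14.63.
θ = 76.29° or 86.09°; the smaller is 76.29°.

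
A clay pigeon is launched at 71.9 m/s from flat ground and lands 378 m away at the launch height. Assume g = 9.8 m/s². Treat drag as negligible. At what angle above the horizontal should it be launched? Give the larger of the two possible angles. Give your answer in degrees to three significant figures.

67.1°

From R = (v₀²/g) sin 2θ: sin 2θ = 9.80 × 378 / 5169.6 = 0.7166.
2θ = 45.77° or 180° − 45.77° = 134.2°, so θ = 22.89° or 67.11°.
The larger angle is 67.11°.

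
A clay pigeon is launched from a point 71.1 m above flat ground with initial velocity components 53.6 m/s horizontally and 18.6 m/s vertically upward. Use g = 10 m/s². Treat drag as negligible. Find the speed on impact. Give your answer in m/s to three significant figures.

The projectile lands when y = 71.1 + (18.60) t − ½·10.0·t² = 0. Positive root: t = (18.60 + √(18.60² + 2·10.0·71.1)) / 10.0 = (18.60 + 42.05) / 10.0 = 6.065 s.
Vertical velocity at impact: v_y = v_y0 − g t = 18.60 − 10.0 × 6.065 = −42.05 m/s.
Speed: |v| = √(vₓ² + v_y²) = √(53.60² + 42.05²) = 68.12 m/s.

68.1 m/s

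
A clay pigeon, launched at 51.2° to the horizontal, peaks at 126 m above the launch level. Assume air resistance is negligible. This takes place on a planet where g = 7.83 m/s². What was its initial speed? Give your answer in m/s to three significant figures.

57.0 m/s

At the peak v_y = 0, so v_y0 = √(2gH) = √(2 × 7.83 × 126) = 44.42 m/s.
v_y0 = v₀ sin θ ⇒ v₀ = 44.42 / sin 51.2° = 57.00 m/s.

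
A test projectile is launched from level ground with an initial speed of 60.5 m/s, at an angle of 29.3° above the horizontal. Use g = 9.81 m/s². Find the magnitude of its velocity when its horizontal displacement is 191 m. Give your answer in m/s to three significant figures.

Horizontal component vₓ = 60.50 cos 29.3° = 52.76 m/s; vertical v_y0 = 60.50 sin 29.3° = 29.61 m/s.
Time to reach x = 191 m: t = x/vₓ = 191/52.76 = 3.620 s.
Vertical velocity there: v_y = v_y0 − g t = 29.61 − 9.81 × 3.620 = −5.906 m/s.
Speed: √(vₓ² + v_y²) = √(52.76² + 5.906²) = 53.09 m/s.

53.1 m/s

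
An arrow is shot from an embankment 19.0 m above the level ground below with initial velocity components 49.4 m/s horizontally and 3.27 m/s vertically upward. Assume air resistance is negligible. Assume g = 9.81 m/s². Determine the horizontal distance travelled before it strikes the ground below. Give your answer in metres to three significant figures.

115 m

The projectile lands when y = 19.0 + (3.270) t − ½·9.81·t² = 0. Positive root: t = (3.270 + √(3.270² + 2·9.81·19.0)) / 9.81 = (3.270 + 19.58) / 9.81 = 2.330 s.
Horizontal distance: R = vₓ t = 49.40 × 2.330 = 115.1 m.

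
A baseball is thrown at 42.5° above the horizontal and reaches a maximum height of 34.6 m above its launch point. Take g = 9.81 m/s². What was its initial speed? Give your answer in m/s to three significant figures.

At the peak v_y = 0, so v_y0 = √(2gH) = √(2 × 9.81 × 34.6) = 26.05 m/s.
v_y0 = v₀ sin θ ⇒ v₀ = 26.05 / sin 42.5° = 38.57 m/s.

38.6 m/s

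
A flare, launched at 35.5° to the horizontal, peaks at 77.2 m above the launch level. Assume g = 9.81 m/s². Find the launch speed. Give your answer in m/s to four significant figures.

67.02 m/s

At the peak v_y = 0, so v_y0 = √(2gH) = √(2 × 9.81 × 77.2) = 38.92 m/s.
v_y0 = v₀ sin θ ⇒ v₀ = 38.92 / sin 35.5° = 67.02 m/s.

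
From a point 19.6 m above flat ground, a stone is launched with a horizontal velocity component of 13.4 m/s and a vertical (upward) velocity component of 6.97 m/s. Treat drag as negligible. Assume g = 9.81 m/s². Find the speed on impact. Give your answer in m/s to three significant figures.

The projectile lands when y = 19.6 + (6.970) t − ½·9.81·t² = 0. Positive root: t = (6.970 + √(6.970² + 2·9.81·19.6)) / 9.81 = (6.970 + 20.81) / 9.81 = 2.832 s.
Vertical velocity at impact: v_y = v_y0 − g t = 6.970 − 9.81 × 2.832 = −20.81 m/s.
Speed: |v| = √(vₓ² + v_y²) = √(13.40² + 20.81²) = 24.75 m/s.

24.8 m/s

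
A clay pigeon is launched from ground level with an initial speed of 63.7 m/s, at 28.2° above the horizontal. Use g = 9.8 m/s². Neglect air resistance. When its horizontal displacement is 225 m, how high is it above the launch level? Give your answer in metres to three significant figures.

41.9 m

Horizontal component vₓ = 63.70 cos 28.2° = 56.14 m/s; vertical v_y0 = 63.70 sin 28.2° = 30.10 m/s.
At x = 225 m, t = x/vₓ = 225/56.14 = 4.008 s.
Height: y = v_y0 t − ½ g t² = 30.10 × 4.008 − 4.900 × 4.008² = 120.6 − 78.71 = 41.93 m.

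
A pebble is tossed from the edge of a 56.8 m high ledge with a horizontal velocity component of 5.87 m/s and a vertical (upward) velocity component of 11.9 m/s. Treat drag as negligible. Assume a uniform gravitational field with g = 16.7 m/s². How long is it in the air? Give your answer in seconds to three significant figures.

3.42 s

Vertical motion (up positive, ground at y = 0): 8.350 t² − (11.90) t − 56.8 = 0, so t = (11.90 + √(11.90² + 2·16.7·56.8)) / 16.7 = (11.90 + 45.15) / 16.7 = 3.416 s.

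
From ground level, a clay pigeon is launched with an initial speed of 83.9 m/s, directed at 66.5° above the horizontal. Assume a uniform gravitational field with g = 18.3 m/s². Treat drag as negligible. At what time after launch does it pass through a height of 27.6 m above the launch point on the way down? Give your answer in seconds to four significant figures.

vₓ = 83.90 cos 66.5° = 33.46 m/s; v_y0 = 83.90 sin 66.5° = 76.94 m/s.
Height y(t) = 76.94 t − 9.150 t² = 27.6 gives 9.150 t² − 76.94 t + 27.6 = 0.
Quadratic formula: t = (76.94 ± √4909.8) / 18.3 = (76.94 ± 70.07) / 18.3 → t = 0.3755 s or 8.033 s.
The descending-branch root is 8.033 s.

8.033 s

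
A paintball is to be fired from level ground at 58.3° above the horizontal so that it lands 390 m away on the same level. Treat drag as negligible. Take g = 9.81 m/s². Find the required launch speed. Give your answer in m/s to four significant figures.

From R = (v₀² / g) sin 2θ: v₀ = √(gR / sin 2θ).
v₀ = √(9.81 × 390 / sin 116.6°) = √(3826 / 0.8942) = √4278.8 = 65.41 m/s.

65.41 m/s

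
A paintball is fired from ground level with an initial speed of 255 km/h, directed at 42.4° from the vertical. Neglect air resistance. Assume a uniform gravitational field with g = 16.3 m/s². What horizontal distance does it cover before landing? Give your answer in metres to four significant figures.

Convert: 255 km/h = 255/3.6 = 70.83 m/s.
Horizontal component vₓ = 70.83 sin 42.4° = 47.76 m/s; vertical v_y0 = 70.83 cos 42.4° = 52.31 m/s.
Flight time T = 2 v_y0 / g = 6.418 s.
Range: R = vₓ T = 47.76 × 6.418 = 306.5 m.

306.5 m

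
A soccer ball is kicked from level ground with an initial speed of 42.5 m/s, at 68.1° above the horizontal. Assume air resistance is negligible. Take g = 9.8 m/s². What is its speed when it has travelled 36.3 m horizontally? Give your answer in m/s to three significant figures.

23.2 m/s

Horizontal component vₓ = 42.50 cos 68.1° = 15.85 m/s; vertical v_y0 = 42.50 sin 68.1° = 39.43 m/s.
x = vₓ t ⇒ t = 36.3/15.85 = 2.290 s.
Vertical velocity there: v_y = v_y0 − g t = 39.43 − 9.80 × 2.290 = 16.99 m/s.
Speed: √(vₓ² + v_y²) = √(15.85² + 16.99²) = 23.24 m/s.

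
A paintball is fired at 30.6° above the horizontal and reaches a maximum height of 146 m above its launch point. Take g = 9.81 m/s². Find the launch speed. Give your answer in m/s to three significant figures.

105 m/s

At the peak v_y = 0, so v_y0 = √(2gH) = √(2 × 9.81 × 146) = 53.52 m/s.
v_y0 = v₀ sin θ ⇒ v₀ = 53.52 / sin 30.6° = 105.1 m/s.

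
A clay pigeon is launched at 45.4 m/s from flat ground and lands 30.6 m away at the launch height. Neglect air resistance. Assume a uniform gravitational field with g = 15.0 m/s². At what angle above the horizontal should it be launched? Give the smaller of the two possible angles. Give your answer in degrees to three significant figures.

R = v₀² sin 2θ / g gives sin 2θ = gR/v₀² = 15.0·30.6/45.4² = 0.2227.
2θ = 12.87° or 180° − 12.87° = 167.1°, so θ = 6.434° or 83.57°.
The smaller angle is 6.434°.

6.43°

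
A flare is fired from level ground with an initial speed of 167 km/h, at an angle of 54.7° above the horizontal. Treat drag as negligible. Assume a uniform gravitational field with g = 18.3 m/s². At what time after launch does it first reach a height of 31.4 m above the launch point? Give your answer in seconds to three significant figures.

Convert: 167 km/h = 167/3.6 = 46.39 m/s.
vₓ = 46.39 cos 54.7° = 26.81 m/s; v_y0 = 46.39 sin 54.7° = 37.86 m/s.
Require v_y0 t − ½ g t² = 31.4, i.e. 9.150 t² − 37.86 t + 31.4 = 0.
Quadratic formula: t = (37.86 ± √284.12) / 18.3 = (37.86 ± 16.86) / 18.3 → t = 1.148 s or 2.990 s.
The first (ascending) time is 1.148 s.

1.15 s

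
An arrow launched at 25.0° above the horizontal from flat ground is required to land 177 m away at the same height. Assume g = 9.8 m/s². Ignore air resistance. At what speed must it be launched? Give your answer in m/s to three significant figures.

Level-ground range: R = v₀² sin(2θ)/g, so v₀ = √(gR / sin 2θ).
v₀ = √(9.80 × 177 / sin 50.00°) = √(1735 / 0.7660) = √2264.4 = 47.59 m/s.

47.6 m/s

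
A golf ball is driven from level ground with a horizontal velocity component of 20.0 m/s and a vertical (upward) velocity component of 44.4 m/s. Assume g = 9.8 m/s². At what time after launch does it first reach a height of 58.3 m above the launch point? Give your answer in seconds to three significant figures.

1.59 s

Require v_y0 t − ½ g t² = 58.3, i.e. 4.900 t² − 44.40 t + 58.3 = 0.
t = [44.40 ± √(44.40² − 2·9.80·58.3)] / 9.80 = (44.40 ± 28.79) / 9.80, so t = 1.593 s or t = 7.468 s.
The first (ascending) time is 1.593 s.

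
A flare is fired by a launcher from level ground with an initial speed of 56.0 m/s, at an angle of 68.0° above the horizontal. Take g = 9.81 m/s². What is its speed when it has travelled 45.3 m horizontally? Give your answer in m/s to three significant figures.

vₓ = 56.00 cos 68.0° = 20.98 m/s; v_y0 = 56.00 sin 68.0° = 51.92 m/s.
At x = 45.3 m, t = x/vₓ = 45.3/20.98 = 2.159 s.
Vertical velocity there: v_y = v_y0 − g t = 51.92 − 9.81 × 2.159 = 30.74 m/s.
Speed: √(vₓ² + v_y²) = √(20.98² + 30.74²) = 37.21 m/s.

37.2 m/s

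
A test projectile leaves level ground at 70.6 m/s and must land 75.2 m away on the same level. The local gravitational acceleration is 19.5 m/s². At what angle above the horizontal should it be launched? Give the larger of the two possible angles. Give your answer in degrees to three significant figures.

From R = (v₀²/g) sin 2θ: sin 2θ = 19.5 × 75.2 / 4984.4 = 0.2942.
2θ = 17.11° or 180° − 17.11° = 162.9°, so θ = 8.555° or 81.45°.
The larger angle is 81.45°.

81.4°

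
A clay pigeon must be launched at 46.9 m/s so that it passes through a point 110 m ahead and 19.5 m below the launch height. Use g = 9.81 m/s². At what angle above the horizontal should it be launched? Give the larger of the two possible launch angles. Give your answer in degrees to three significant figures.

76.0°

Trajectory: y = x tanθ − g x² (1 + tan²θ)/(2v₀²). With x = 110, y = −19.5, v₀ = 46.9, g = 9.81:
26.98 tan²θ − 110 tanθ + (7.482) = 0.
tanθ = [110 ± √(110² − 4 × 26.98 × (7.482))] / (2 × 26.98) = (110 ± 106.3) / 53.96, giving tanθ = 0.06920 or 4.008.
θ = 3.958° or 75.99°; the larger is 75.99°.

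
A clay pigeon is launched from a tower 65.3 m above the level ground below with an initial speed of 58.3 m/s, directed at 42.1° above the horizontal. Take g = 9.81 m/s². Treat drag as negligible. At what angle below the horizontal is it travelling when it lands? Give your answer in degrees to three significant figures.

vₓ = 58.30 cos 42.1° = 43.26 m/s; v_y0 = 58.30 sin 42.1° = 39.09 m/s.
With up positive and y = 0 at the ground: y(t) = 65.3 + (39.09) t − 4.905 t². Setting y = 0 and taking the positive root: t = [39.09 + √(39.09² + 2·9.81·65.3)] / 9.81 = (39.09 + 53.00) / 9.81 = 9.387 s.
At impact: v_y = v_y0 − g t = −53.00 m/s; vₓ = 43.26 m/s.
Angle below horizontal: arctan(|v_y|/vₓ) = arctan(53.00/43.26) = 50.78°.

50.8°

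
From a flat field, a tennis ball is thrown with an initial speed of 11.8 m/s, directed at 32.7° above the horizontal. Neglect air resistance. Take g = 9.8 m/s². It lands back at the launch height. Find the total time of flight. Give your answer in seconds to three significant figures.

Resolve: vₓ = 11.80 cos 32.7° = 9.930 m/s and v_y0 = 11.80 sin 32.7° = 6.375 m/s.
Landing at launch height ⇒ T = 2 v_y0 / g = 2 × 6.375 / 9.80 = 1.301 s.

1.30 s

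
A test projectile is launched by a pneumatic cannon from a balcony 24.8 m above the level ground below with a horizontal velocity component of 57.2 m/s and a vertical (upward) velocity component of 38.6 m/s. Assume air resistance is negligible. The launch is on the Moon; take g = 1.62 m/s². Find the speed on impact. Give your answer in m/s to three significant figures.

69.6 m/s

Vertical motion (up positive, ground at y = 0): 0.8100 t² − (38.60) t − 24.8 = 0, so t = (38.60 + √(38.60² + 2·1.62·24.8)) / 1.62 = (38.60 + 39.63) / 1.62 = 48.29 s.
Vertical velocity at impact: v_y = v_y0 − g t = 38.60 − 1.62 × 48.29 = −39.63 m/s.
Speed: |v| = √(vₓ² + v_y²) = √(57.20² + 39.63²) = 69.59 m/s.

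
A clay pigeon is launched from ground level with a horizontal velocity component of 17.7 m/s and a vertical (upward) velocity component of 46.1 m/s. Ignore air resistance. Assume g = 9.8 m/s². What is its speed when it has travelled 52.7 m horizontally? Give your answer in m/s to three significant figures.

24.5 m/s

Time to reach x = 52.7 m: t = x/vₓ = 52.7/17.70 = 2.977 s.
Vertical velocity there: v_y = v_y0 − g t = 46.10 − 9.80 × 2.977 = 16.92 m/s.
Speed: √(vₓ² + v_y²) = √(17.70² + 16.92²) = 24.49 m/s.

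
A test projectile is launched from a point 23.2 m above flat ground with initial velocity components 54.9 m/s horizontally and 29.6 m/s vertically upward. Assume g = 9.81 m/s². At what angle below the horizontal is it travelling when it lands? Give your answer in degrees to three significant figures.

33.6°

The projectile lands when y = 23.2 + (29.60) t − ½·9.81·t² = 0. Positive root: t = (29.60 + √(29.60² + 2·9.81·23.2)) / 9.81 = (29.60 + 36.49) / 9.81 = 6.737 s.
At impact: v_y = v_y0 − g t = −36.49 m/s; vₓ = 54.90 m/s.
Angle below horizontal: arctan(|v_y|/vₓ) = arctan(36.49/54.90) = 33.61°.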